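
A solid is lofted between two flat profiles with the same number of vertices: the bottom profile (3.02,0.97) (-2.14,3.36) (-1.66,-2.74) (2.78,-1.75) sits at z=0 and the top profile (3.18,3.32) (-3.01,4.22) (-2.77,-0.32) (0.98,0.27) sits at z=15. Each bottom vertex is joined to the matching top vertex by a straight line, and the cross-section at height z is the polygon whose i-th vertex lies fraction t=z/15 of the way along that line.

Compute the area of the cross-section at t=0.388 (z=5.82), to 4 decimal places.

Cross-section at t=0.388: each vertex is (1-t)·p0[i] + t·p1[i].
  v1: (1-0.388)·(3.02,0.97) + 0.388·(3.18,3.32) = (3.0821,1.8818)
  v2: (1-0.388)·(-2.14,3.36) + 0.388·(-3.01,4.22) = (-2.4776,3.6937)
  v3: (1-0.388)·(-1.66,-2.74) + 0.388·(-2.77,-0.32) = (-2.0907,-1.8010)
  v4: (1-0.388)·(2.78,-1.75) + 0.388·(0.98,0.27) = (2.0816,-0.9662)
Shoelace sum Σ(x_i·y_{i+1} − x_{i+1}·y_i):
  i=1: 3.0821·3.6937 − -2.4776·1.8818 = +16.0465 (running +16.0465)
  i=2: -2.4776·-1.8010 − -2.0907·3.6937 = +12.1845 (running +28.2310)
  i=3: -2.0907·-0.9662 − 2.0816·-1.8010 = +5.7691 (running +34.0001)
  i=4: 2.0816·1.8818 − 3.0821·-0.9662 = +6.8952 (running +40.8953)
Area = |Σ|/2 = |40.8953|/2 = 20.4477

Area at t=0.388: 20.4477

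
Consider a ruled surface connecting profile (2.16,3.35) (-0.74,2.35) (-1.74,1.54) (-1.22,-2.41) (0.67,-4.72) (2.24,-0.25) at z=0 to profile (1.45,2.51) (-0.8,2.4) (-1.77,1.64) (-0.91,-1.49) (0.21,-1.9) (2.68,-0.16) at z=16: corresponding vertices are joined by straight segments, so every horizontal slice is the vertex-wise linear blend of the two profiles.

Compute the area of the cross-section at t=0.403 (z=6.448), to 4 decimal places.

Area at t=0.403: 18.0715

Cross-section at t=0.403: each vertex is (1-t)·p0[i] + t·p1[i].
  v1: (1-0.403)·(2.16,3.35) + 0.403·(1.45,2.51) = (1.8739,3.0115)
  v2: (1-0.403)·(-0.74,2.35) + 0.403·(-0.8,2.4) = (-0.7642,2.3701)
  v3: (1-0.403)·(-1.74,1.54) + 0.403·(-1.77,1.64) = (-1.7521,1.5803)
  v4: (1-0.403)·(-1.22,-2.41) + 0.403·(-0.91,-1.49) = (-1.0951,-2.0392)
  v5: (1-0.403)·(0.67,-4.72) + 0.403·(0.21,-1.9) = (0.4846,-3.5835)
  v6: (1-0.403)·(2.24,-0.25) + 0.403·(2.68,-0.16) = (2.4173,-0.2137)
Shoelace sum Σ(x_i·y_{i+1} − x_{i+1}·y_i):
  i=1: 1.8739·2.3701 − -0.7642·3.0115 = +6.7427 (running +6.7427)
  i=2: -0.7642·1.5803 − -1.7521·2.3701 = +2.9451 (running +9.6877)
  i=3: -1.7521·-2.0392 − -1.0951·1.5803 = +5.3035 (running +14.9912)
  i=4: -1.0951·-3.5835 − 0.4846·-2.0392 = +4.9125 (running +19.9037)
  i=5: 0.4846·-0.2137 − 2.4173·-3.5835 = +8.5590 (running +28.4627)
  i=6: 2.4173·3.0115 − 1.8739·-0.2137 = +7.6802 (running +36.1429)
Area = |Σ|/2 = |36.1429|/2 = 18.0715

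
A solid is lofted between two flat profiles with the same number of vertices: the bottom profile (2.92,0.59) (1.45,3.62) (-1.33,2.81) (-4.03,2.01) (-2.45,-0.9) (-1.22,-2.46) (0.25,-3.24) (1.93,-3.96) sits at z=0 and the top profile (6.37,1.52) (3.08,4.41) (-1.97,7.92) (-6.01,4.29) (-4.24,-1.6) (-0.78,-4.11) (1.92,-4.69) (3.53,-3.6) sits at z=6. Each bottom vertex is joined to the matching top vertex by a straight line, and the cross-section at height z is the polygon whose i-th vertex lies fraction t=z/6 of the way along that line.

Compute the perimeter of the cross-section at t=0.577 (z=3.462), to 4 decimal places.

Cross-section at t=0.577: each vertex is (1-t)·p0[i] + t·p1[i].
  v1: (1-0.577)·(2.92,0.59) + 0.577·(6.37,1.52) = (4.9107,1.1266)
  v2: (1-0.577)·(1.45,3.62) + 0.577·(3.08,4.41) = (2.3905,4.0758)
  v3: (1-0.577)·(-1.33,2.81) + 0.577·(-1.97,7.92) = (-1.6993,5.7585)
  v4: (1-0.577)·(-4.03,2.01) + 0.577·(-6.01,4.29) = (-5.1725,3.3256)
  v5: (1-0.577)·(-2.45,-0.9) + 0.577·(-4.24,-1.6) = (-3.4828,-1.3039)
  v6: (1-0.577)·(-1.22,-2.46) + 0.577·(-0.78,-4.11) = (-0.9661,-3.4120)
  v7: (1-0.577)·(0.25,-3.24) + 0.577·(1.92,-4.69) = (1.2136,-4.0766)
  v8: (1-0.577)·(1.93,-3.96) + 0.577·(3.53,-3.6) = (2.8532,-3.7523)
Perimeter = Σ |v_{i+1} − v_i|:
  edge 1→2: √(-2.5201² + 2.9492²) = 3.8793 (running 3.8793)
  edge 2→3: √(-4.0898² + 1.6826²) = 4.4224 (running 8.3017)
  edge 3→4: √(-3.4732² + -2.4329²) = 4.2405 (running 12.5422)
  edge 4→5: √(1.6896² + -4.6295²) = 4.9282 (running 17.4704)
  edge 5→6: √(2.5167² + -2.1081²) = 3.2830 (running 20.7534)
  edge 6→7: √(2.1797² + -0.6646²) = 2.2788 (running 23.0322)
  edge 7→8: √(1.6396² + 0.3244²) = 1.6714 (running 24.7036)
  edge 8→1: √(2.0575² + 4.8789²) = 5.2950 (running 29.9985)
Perimeter = 29.9985

Perimeter at t=0.577: 29.9985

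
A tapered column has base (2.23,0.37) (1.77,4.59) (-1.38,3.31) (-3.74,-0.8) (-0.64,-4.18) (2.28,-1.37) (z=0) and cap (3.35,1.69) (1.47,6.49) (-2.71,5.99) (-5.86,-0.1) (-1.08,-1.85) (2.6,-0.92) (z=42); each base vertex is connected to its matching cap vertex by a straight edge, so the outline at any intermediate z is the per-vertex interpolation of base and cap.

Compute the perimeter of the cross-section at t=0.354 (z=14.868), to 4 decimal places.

Cross-section at t=0.354: each vertex is (1-t)·p0[i] + t·p1[i].
  v1: (1-0.354)·(2.23,0.37) + 0.354·(3.35,1.69) = (2.6265,0.8373)
  v2: (1-0.354)·(1.77,4.59) + 0.354·(1.47,6.49) = (1.6638,5.2626)
  v3: (1-0.354)·(-1.38,3.31) + 0.354·(-2.71,5.99) = (-1.8508,4.2587)
  v4: (1-0.354)·(-3.74,-0.8) + 0.354·(-5.86,-0.1) = (-4.4905,-0.5522)
  v5: (1-0.354)·(-0.64,-4.18) + 0.354·(-1.08,-1.85) = (-0.7958,-3.3552)
  v6: (1-0.354)·(2.28,-1.37) + 0.354·(2.6,-0.92) = (2.3933,-1.2107)
Perimeter = Σ |v_{i+1} − v_i|:
  edge 1→2: √(-0.9627² + 4.4253²) = 4.5288 (running 4.5288)
  edge 2→3: √(-3.5146² + -1.0039²) = 3.6552 (running 8.1840)
  edge 3→4: √(-2.6397² + -4.8109²) = 5.4875 (running 13.6715)
  edge 4→5: √(3.6947² + -2.8030²) = 4.6376 (running 18.3091)
  edge 5→6: √(3.1890² + 2.1445²) = 3.8430 (running 22.1522)
  edge 6→1: √(0.2332² + 2.0480²) = 2.0612 (running 24.2134)
Perimeter = 24.2134

Perimeter at t=0.354: 24.2134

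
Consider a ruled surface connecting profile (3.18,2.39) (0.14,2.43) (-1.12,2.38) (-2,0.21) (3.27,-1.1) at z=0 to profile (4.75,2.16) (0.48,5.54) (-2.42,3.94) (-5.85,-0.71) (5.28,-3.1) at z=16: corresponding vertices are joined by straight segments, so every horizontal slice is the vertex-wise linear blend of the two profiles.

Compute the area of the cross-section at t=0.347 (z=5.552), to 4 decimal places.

Area at t=0.347: 25.4624

Cross-section at t=0.347: each vertex is (1-t)·p0[i] + t·p1[i].
  v1: (1-0.347)·(3.18,2.39) + 0.347·(4.75,2.16) = (3.7248,2.3102)
  v2: (1-0.347)·(0.14,2.43) + 0.347·(0.48,5.54) = (0.2580,3.5092)
  v3: (1-0.347)·(-1.12,2.38) + 0.347·(-2.42,3.94) = (-1.5711,2.9213)
  v4: (1-0.347)·(-2,0.21) + 0.347·(-5.85,-0.71) = (-3.3359,-0.1092)
  v5: (1-0.347)·(3.27,-1.1) + 0.347·(5.28,-3.1) = (3.9675,-1.7940)
Shoelace sum Σ(x_i·y_{i+1} − x_{i+1}·y_i):
  i=1: 3.7248·3.5092 − 0.2580·2.3102 = +12.4749 (running +12.4749)
  i=2: 0.2580·2.9213 − -1.5711·3.5092 = +6.2669 (running +18.7418)
  i=3: -1.5711·-0.1092 − -3.3359·2.9213 = +9.9170 (running +28.6588)
  i=4: -3.3359·-1.7940 − 3.9675·-0.1092 = +6.4181 (running +35.0769)
  i=5: 3.9675·2.3102 − 3.7248·-1.7940 = +15.8479 (running +50.9248)
Area = |Σ|/2 = |50.9248|/2 = 25.4624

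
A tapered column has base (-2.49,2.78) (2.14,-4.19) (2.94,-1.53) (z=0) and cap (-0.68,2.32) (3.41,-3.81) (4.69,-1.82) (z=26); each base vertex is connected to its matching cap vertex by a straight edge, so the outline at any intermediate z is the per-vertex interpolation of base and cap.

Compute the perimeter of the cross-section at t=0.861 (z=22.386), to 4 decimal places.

Cross-section at t=0.861: each vertex is (1-t)·p0[i] + t·p1[i].
  v1: (1-0.861)·(-2.49,2.78) + 0.861·(-0.68,2.32) = (-0.9316,2.3839)
  v2: (1-0.861)·(2.14,-4.19) + 0.861·(3.41,-3.81) = (3.2335,-3.8628)
  v3: (1-0.861)·(2.94,-1.53) + 0.861·(4.69,-1.82) = (4.4468,-1.7797)
Perimeter = Σ |v_{i+1} − v_i|:
  edge 1→2: √(4.1651² + -6.2468²) = 7.5080 (running 7.5080)
  edge 2→3: √(1.2133² + 2.0831²) = 2.4107 (running 9.9187)
  edge 3→1: √(-5.3783² + 4.1636²) = 6.8016 (running 16.7203)
Perimeter = 16.7203

Perimeter at t=0.861: 16.7203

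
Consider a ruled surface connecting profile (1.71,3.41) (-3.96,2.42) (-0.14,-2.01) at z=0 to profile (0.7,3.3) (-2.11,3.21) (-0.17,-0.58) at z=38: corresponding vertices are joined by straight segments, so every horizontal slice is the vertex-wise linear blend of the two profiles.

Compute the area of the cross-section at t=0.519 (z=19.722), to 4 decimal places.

Cross-section at t=0.519: each vertex is (1-t)·p0[i] + t·p1[i].
  v1: (1-0.519)·(1.71,3.41) + 0.519·(0.7,3.3) = (1.1858,3.3529)
  v2: (1-0.519)·(-3.96,2.42) + 0.519·(-2.11,3.21) = (-2.9998,2.8300)
  v3: (1-0.519)·(-0.14,-2.01) + 0.519·(-0.17,-0.58) = (-0.1556,-1.2678)
Shoelace sum Σ(x_i·y_{i+1} − x_{i+1}·y_i):
  i=1: 1.1858·2.8300 − -2.9998·3.3529 = +13.4141 (running +13.4141)
  i=2: -2.9998·-1.2678 − -0.1556·2.8300 = +4.2436 (running +17.6576)
  i=3: -0.1556·3.3529 − 1.1858·-1.2678 = +0.9818 (running +18.6394)
Area = |Σ|/2 = |18.6394|/2 = 9.3197

Area at t=0.519: 9.3197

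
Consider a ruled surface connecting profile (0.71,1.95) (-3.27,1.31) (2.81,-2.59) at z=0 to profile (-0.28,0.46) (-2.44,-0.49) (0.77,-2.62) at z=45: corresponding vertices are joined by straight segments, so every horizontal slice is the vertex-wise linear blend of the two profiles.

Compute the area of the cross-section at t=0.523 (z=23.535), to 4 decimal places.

Cross-section at t=0.523: each vertex is (1-t)·p0[i] + t·p1[i].
  v1: (1-0.523)·(0.71,1.95) + 0.523·(-0.28,0.46) = (0.1922,1.1707)
  v2: (1-0.523)·(-3.27,1.31) + 0.523·(-2.44,-0.49) = (-2.8359,0.3686)
  v3: (1-0.523)·(2.81,-2.59) + 0.523·(0.77,-2.62) = (1.7431,-2.6057)
Shoelace sum Σ(x_i·y_{i+1} − x_{i+1}·y_i):
  i=1: 0.1922·0.3686 − -2.8359·1.1707 = +3.3909 (running +3.3909)
  i=2: -2.8359·-2.6057 − 1.7431·0.3686 = +6.7470 (running +10.1379)
  i=3: 1.7431·1.1707 − 0.1922·-2.6057 = +2.5416 (running +12.6795)
Area = |Σ|/2 = |12.6795|/2 = 6.3398

Area at t=0.523: 6.3398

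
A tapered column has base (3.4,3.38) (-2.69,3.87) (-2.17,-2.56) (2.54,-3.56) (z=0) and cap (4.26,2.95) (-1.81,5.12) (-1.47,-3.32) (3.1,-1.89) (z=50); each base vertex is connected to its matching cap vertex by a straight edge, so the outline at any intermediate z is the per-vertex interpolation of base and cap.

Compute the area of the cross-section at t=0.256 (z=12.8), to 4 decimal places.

Cross-section at t=0.256: each vertex is (1-t)·p0[i] + t·p1[i].
  v1: (1-0.256)·(3.4,3.38) + 0.256·(4.26,2.95) = (3.6202,3.2699)
  v2: (1-0.256)·(-2.69,3.87) + 0.256·(-1.81,5.12) = (-2.4647,4.1900)
  v3: (1-0.256)·(-2.17,-2.56) + 0.256·(-1.47,-3.32) = (-1.9908,-2.7546)
  v4: (1-0.256)·(2.54,-3.56) + 0.256·(3.1,-1.89) = (2.6834,-3.1325)
Shoelace sum Σ(x_i·y_{i+1} − x_{i+1}·y_i):
  i=1: 3.6202·4.1900 − -2.4647·3.2699 = +23.2279 (running +23.2279)
  i=2: -2.4647·-2.7546 − -1.9908·4.1900 = +15.1307 (running +38.3586)
  i=3: -1.9908·-3.1325 − 2.6834·-2.7546 = +13.6276 (running +51.9862)
  i=4: 2.6834·3.2699 − 3.6202·-3.1325 = +20.1145 (running +72.1006)
Area = |Σ|/2 = |72.1006|/2 = 36.0503

Area at t=0.256: 36.0503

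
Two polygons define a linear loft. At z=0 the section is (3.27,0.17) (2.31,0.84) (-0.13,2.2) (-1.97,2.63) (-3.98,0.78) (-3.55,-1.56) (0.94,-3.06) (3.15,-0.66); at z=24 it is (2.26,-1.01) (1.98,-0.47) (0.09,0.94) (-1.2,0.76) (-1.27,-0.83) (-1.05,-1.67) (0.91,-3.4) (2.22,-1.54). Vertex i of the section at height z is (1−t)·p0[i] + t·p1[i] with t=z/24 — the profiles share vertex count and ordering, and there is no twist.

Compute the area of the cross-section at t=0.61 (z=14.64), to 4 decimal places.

Area at t=0.61: 15.3967

Cross-section at t=0.61: each vertex is (1-t)·p0[i] + t·p1[i].
  v1: (1-0.61)·(3.27,0.17) + 0.61·(2.26,-1.01) = (2.6539,-0.5498)
  v2: (1-0.61)·(2.31,0.84) + 0.61·(1.98,-0.47) = (2.1087,0.0409)
  v3: (1-0.61)·(-0.13,2.2) + 0.61·(0.09,0.94) = (0.0042,1.4314)
  v4: (1-0.61)·(-1.97,2.63) + 0.61·(-1.2,0.76) = (-1.5003,1.4893)
  v5: (1-0.61)·(-3.98,0.78) + 0.61·(-1.27,-0.83) = (-2.3269,-0.2021)
  v6: (1-0.61)·(-3.55,-1.56) + 0.61·(-1.05,-1.67) = (-2.0250,-1.6271)
  v7: (1-0.61)·(0.94,-3.06) + 0.61·(0.91,-3.4) = (0.9217,-3.2674)
  v8: (1-0.61)·(3.15,-0.66) + 0.61·(2.22,-1.54) = (2.5827,-1.1968)
Shoelace sum Σ(x_i·y_{i+1} − x_{i+1}·y_i):
  i=1: 2.6539·0.0409 − 2.1087·-0.5498 = +1.2679 (running +1.2679)
  i=2: 2.1087·1.4314 − 0.0042·0.0409 = +3.0182 (running +4.2861)
  i=3: 0.0042·1.4893 − -1.5003·1.4314 = +2.1538 (running +6.4399)
  i=4: -1.5003·-0.2021 − -2.3269·1.4893 = +3.7687 (running +10.2086)
  i=5: -2.3269·-1.6271 − -2.0250·-0.2021 = +3.3768 (running +13.5854)
  i=6: -2.0250·-3.2674 − 0.9217·-1.6271 = +8.1162 (running +21.7016)
  i=7: 0.9217·-1.1968 − 2.5827·-3.2674 = +7.3356 (running +29.0372)
  i=8: 2.5827·-0.5498 − 2.6539·-1.1968 = +1.7562 (running +30.7934)
Area = |Σ|/2 = |30.7934|/2 = 15.3967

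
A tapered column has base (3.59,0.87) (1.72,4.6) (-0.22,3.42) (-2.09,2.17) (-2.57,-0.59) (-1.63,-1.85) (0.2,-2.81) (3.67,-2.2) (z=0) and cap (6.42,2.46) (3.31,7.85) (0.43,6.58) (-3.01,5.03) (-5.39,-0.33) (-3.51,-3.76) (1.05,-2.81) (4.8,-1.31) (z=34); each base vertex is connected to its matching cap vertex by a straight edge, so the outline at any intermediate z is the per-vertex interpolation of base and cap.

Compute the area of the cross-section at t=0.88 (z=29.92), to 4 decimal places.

Cross-section at t=0.88: each vertex is (1-t)·p0[i] + t·p1[i].
  v1: (1-0.88)·(3.59,0.87) + 0.88·(6.42,2.46) = (6.0804,2.2692)
  v2: (1-0.88)·(1.72,4.6) + 0.88·(3.31,7.85) = (3.1192,7.4600)
  v3: (1-0.88)·(-0.22,3.42) + 0.88·(0.43,6.58) = (0.3520,6.2008)
  v4: (1-0.88)·(-2.09,2.17) + 0.88·(-3.01,5.03) = (-2.8996,4.6868)
  v5: (1-0.88)·(-2.57,-0.59) + 0.88·(-5.39,-0.33) = (-5.0516,-0.3612)
  v6: (1-0.88)·(-1.63,-1.85) + 0.88·(-3.51,-3.76) = (-3.2844,-3.5308)
  v7: (1-0.88)·(0.2,-2.81) + 0.88·(1.05,-2.81) = (0.9480,-2.8100)
  v8: (1-0.88)·(3.67,-2.2) + 0.88·(4.8,-1.31) = (4.6644,-1.4168)
Shoelace sum Σ(x_i·y_{i+1} − x_{i+1}·y_i):
  i=1: 6.0804·7.4600 − 3.1192·2.2692 = +38.2817 (running +38.2817)
  i=2: 3.1192·6.2008 − 0.3520·7.4600 = +16.7156 (running +54.9973)
  i=3: 0.3520·4.6868 − -2.8996·6.2008 = +19.6296 (running +74.6269)
  i=4: -2.8996·-0.3612 − -5.0516·4.6868 = +24.7232 (running +99.3501)
  i=5: -5.0516·-3.5308 − -3.2844·-0.3612 = +16.6499 (running +115.9999)
  i=6: -3.2844·-2.8100 − 0.9480·-3.5308 = +12.5764 (running +128.5763)
  i=7: 0.9480·-1.4168 − 4.6644·-2.8100 = +11.7638 (running +140.3401)
  i=8: 4.6644·2.2692 − 6.0804·-1.4168 = +19.1992 (running +159.5393)
Area = |Σ|/2 = |159.5393|/2 = 79.7697

Area at t=0.88: 79.7697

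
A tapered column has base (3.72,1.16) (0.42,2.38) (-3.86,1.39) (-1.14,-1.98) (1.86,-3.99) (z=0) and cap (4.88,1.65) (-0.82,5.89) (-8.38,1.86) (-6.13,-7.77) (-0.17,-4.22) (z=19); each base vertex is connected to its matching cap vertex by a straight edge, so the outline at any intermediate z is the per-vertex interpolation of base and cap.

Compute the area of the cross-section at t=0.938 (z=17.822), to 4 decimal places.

Area at t=0.938: 94.0242

Cross-section at t=0.938: each vertex is (1-t)·p0[i] + t·p1[i].
  v1: (1-0.938)·(3.72,1.16) + 0.938·(4.88,1.65) = (4.8081,1.6196)
  v2: (1-0.938)·(0.42,2.38) + 0.938·(-0.82,5.89) = (-0.7431,5.6724)
  v3: (1-0.938)·(-3.86,1.39) + 0.938·(-8.38,1.86) = (-8.0998,1.8309)
  v4: (1-0.938)·(-1.14,-1.98) + 0.938·(-6.13,-7.77) = (-5.8206,-7.4110)
  v5: (1-0.938)·(1.86,-3.99) + 0.938·(-0.17,-4.22) = (-0.0441,-4.2057)
Shoelace sum Σ(x_i·y_{i+1} − x_{i+1}·y_i):
  i=1: 4.8081·5.6724 − -0.7431·1.6196 = +28.4768 (running +28.4768)
  i=2: -0.7431·1.8309 − -8.0998·5.6724 = +44.5844 (running +73.0612)
  i=3: -8.0998·-7.4110 − -5.8206·1.8309 = +70.6842 (running +143.7454)
  i=4: -5.8206·-4.2057 − -0.0441·-7.4110 = +24.1529 (running +167.8983)
  i=5: -0.0441·1.6196 − 4.8081·-4.2057 = +20.1500 (running +188.0484)
Area = |Σ|/2 = |188.0484|/2 = 94.0242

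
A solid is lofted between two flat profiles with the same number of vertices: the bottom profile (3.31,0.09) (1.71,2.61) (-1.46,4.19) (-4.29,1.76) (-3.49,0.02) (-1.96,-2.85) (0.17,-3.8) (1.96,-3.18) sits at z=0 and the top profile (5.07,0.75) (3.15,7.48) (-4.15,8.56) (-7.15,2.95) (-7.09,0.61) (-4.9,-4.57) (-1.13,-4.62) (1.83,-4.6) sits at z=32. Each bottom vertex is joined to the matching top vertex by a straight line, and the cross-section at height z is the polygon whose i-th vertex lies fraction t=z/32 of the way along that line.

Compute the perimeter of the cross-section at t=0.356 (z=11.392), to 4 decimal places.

Perimeter at t=0.356: 29.4435

Cross-section at t=0.356: each vertex is (1-t)·p0[i] + t·p1[i].
  v1: (1-0.356)·(3.31,0.09) + 0.356·(5.07,0.75) = (3.9366,0.3250)
  v2: (1-0.356)·(1.71,2.61) + 0.356·(3.15,7.48) = (2.2226,4.3437)
  v3: (1-0.356)·(-1.46,4.19) + 0.356·(-4.15,8.56) = (-2.4176,5.7457)
  v4: (1-0.356)·(-4.29,1.76) + 0.356·(-7.15,2.95) = (-5.3082,2.1836)
  v5: (1-0.356)·(-3.49,0.02) + 0.356·(-7.09,0.61) = (-4.7716,0.2300)
  v6: (1-0.356)·(-1.96,-2.85) + 0.356·(-4.9,-4.57) = (-3.0066,-3.4623)
  v7: (1-0.356)·(0.17,-3.8) + 0.356·(-1.13,-4.62) = (-0.2928,-4.0919)
  v8: (1-0.356)·(1.96,-3.18) + 0.356·(1.83,-4.6) = (1.9137,-3.6855)
Perimeter = Σ |v_{i+1} − v_i|:
  edge 1→2: √(-1.7139² + 4.0188²) = 4.3690 (running 4.3690)
  edge 2→3: √(-4.6403² + 1.4020²) = 4.8475 (running 9.2164)
  edge 3→4: √(-2.8905² + -3.5621²) = 4.5873 (running 13.8038)
  edge 4→5: √(0.5366² + -1.9536²) = 2.0259 (running 15.8297)
  edge 5→6: √(1.7650² + -3.6924²) = 4.0925 (running 19.9222)
  edge 6→7: √(2.7138² + -0.6296²) = 2.7859 (running 22.7081)
  edge 7→8: √(2.2065² + 0.4064²) = 2.2436 (running 24.9518)
  edge 8→1: √(2.0228² + 4.0105²) = 4.4918 (running 29.4435)
Perimeter = 29.4435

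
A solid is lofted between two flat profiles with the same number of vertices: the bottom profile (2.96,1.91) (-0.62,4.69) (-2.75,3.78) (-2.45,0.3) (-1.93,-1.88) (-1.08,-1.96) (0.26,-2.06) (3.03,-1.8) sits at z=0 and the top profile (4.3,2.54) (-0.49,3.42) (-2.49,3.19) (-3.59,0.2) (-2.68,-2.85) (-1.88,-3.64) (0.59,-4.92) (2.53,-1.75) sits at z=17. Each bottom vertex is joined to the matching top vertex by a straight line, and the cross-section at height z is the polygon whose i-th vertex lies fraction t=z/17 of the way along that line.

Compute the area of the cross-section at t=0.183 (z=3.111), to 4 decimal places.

Cross-section at t=0.183: each vertex is (1-t)·p0[i] + t·p1[i].
  v1: (1-0.183)·(2.96,1.91) + 0.183·(4.3,2.54) = (3.2052,2.0253)
  v2: (1-0.183)·(-0.62,4.69) + 0.183·(-0.49,3.42) = (-0.5962,4.4576)
  v3: (1-0.183)·(-2.75,3.78) + 0.183·(-2.49,3.19) = (-2.7024,3.6720)
  v4: (1-0.183)·(-2.45,0.3) + 0.183·(-3.59,0.2) = (-2.6586,0.2817)
  v5: (1-0.183)·(-1.93,-1.88) + 0.183·(-2.68,-2.85) = (-2.0673,-2.0575)
  v6: (1-0.183)·(-1.08,-1.96) + 0.183·(-1.88,-3.64) = (-1.2264,-2.2674)
  v7: (1-0.183)·(0.26,-2.06) + 0.183·(0.59,-4.92) = (0.3204,-2.5834)
  v8: (1-0.183)·(3.03,-1.8) + 0.183·(2.53,-1.75) = (2.9385,-1.7908)
Shoelace sum Σ(x_i·y_{i+1} − x_{i+1}·y_i):
  i=1: 3.2052·4.4576 − -0.5962·2.0253 = +15.4951 (running +15.4951)
  i=2: -0.5962·3.6720 − -2.7024·4.4576 = +9.8570 (running +25.3520)
  i=3: -2.7024·0.2817 − -2.6586·3.6720 = +9.0013 (running +34.3533)
  i=4: -2.6586·-2.0575 − -2.0673·0.2817 = +6.0525 (running +40.4058)
  i=5: -2.0673·-2.2674 − -1.2264·-2.0575 = +2.1640 (running +42.5698)
  i=6: -1.2264·-2.5834 − 0.3204·-2.2674 = +3.8947 (running +46.4645)
  i=7: 0.3204·-1.7908 − 2.9385·-2.5834 = +7.0175 (running +53.4820)
  i=8: 2.9385·2.0253 − 3.2052·-1.7908 = +11.6914 (running +65.1734)
Area = |Σ|/2 = |65.1734|/2 = 32.5867

Area at t=0.183: 32.5867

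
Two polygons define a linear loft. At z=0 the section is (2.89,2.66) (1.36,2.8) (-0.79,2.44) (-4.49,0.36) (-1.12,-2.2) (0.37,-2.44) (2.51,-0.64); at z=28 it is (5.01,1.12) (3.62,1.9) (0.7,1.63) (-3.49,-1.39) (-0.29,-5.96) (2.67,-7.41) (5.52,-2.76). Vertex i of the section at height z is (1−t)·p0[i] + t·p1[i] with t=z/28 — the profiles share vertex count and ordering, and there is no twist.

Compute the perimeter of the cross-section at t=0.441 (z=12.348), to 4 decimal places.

Cross-section at t=0.441: each vertex is (1-t)·p0[i] + t·p1[i].
  v1: (1-0.441)·(2.89,2.66) + 0.441·(5.01,1.12) = (3.8249,1.9809)
  v2: (1-0.441)·(1.36,2.8) + 0.441·(3.62,1.9) = (2.3567,2.4031)
  v3: (1-0.441)·(-0.79,2.44) + 0.441·(0.7,1.63) = (-0.1329,2.0828)
  v4: (1-0.441)·(-4.49,0.36) + 0.441·(-3.49,-1.39) = (-4.0490,-0.4117)
  v5: (1-0.441)·(-1.12,-2.2) + 0.441·(-0.29,-5.96) = (-0.7540,-3.8582)
  v6: (1-0.441)·(0.37,-2.44) + 0.441·(2.67,-7.41) = (1.3843,-4.6318)
  v7: (1-0.441)·(2.51,-0.64) + 0.441·(5.52,-2.76) = (3.8374,-1.5749)
Perimeter = Σ |v_{i+1} − v_i|:
  edge 1→2: √(-1.4683² + 0.4222²) = 1.5278 (running 1.5278)
  edge 2→3: √(-2.4896² + -0.3203²) = 2.5101 (running 4.0379)
  edge 3→4: √(-3.9161² + -2.4945²) = 4.6431 (running 8.6810)
  edge 4→5: √(3.2950² + -3.4464²) = 4.7681 (running 13.4491)
  edge 5→6: √(2.1383² + -0.7736²) = 2.2739 (running 15.7230)
  edge 6→7: √(2.4531² + 3.0568²) = 3.9194 (running 19.6425)
  edge 7→1: √(-0.0125² + 3.5558²) = 3.5558 (running 23.1983)
Perimeter = 23.1983

Perimeter at t=0.441: 23.1983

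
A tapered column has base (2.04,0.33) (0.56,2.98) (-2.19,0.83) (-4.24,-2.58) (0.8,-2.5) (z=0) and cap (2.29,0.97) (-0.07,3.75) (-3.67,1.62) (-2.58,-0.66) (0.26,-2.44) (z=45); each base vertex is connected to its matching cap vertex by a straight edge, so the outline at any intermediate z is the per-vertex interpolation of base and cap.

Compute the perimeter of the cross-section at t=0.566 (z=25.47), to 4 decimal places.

Perimeter at t=0.566: 17.5229

Cross-section at t=0.566: each vertex is (1-t)·p0[i] + t·p1[i].
  v1: (1-0.566)·(2.04,0.33) + 0.566·(2.29,0.97) = (2.1815,0.6922)
  v2: (1-0.566)·(0.56,2.98) + 0.566·(-0.07,3.75) = (0.2034,3.4158)
  v3: (1-0.566)·(-2.19,0.83) + 0.566·(-3.67,1.62) = (-3.0277,1.2771)
  v4: (1-0.566)·(-4.24,-2.58) + 0.566·(-2.58,-0.66) = (-3.3004,-1.4933)
  v5: (1-0.566)·(0.8,-2.5) + 0.566·(0.26,-2.44) = (0.4944,-2.4660)
Perimeter = Σ |v_{i+1} − v_i|:
  edge 1→2: √(-1.9781² + 2.7236²) = 3.3661 (running 3.3661)
  edge 2→3: √(-3.2311² + -2.1387²) = 3.8748 (running 7.2409)
  edge 3→4: √(-0.2728² + -2.7704²) = 2.7838 (running 10.0247)
  edge 4→5: √(3.7948² + -0.9728²) = 3.9175 (running 13.9422)
  edge 5→1: √(1.6871² + 3.1583²) = 3.5807 (running 17.5229)
Perimeter = 17.5229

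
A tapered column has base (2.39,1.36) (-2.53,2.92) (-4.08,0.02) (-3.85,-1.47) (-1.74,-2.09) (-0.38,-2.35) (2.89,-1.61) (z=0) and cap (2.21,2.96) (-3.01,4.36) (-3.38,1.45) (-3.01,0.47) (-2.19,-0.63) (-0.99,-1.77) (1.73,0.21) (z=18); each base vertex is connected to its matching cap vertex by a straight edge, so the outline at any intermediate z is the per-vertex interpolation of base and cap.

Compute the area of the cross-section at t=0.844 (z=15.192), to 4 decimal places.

Area at t=0.844: 23.2500

Cross-section at t=0.844: each vertex is (1-t)·p0[i] + t·p1[i].
  v1: (1-0.844)·(2.39,1.36) + 0.844·(2.21,2.96) = (2.2381,2.7104)
  v2: (1-0.844)·(-2.53,2.92) + 0.844·(-3.01,4.36) = (-2.9351,4.1354)
  v3: (1-0.844)·(-4.08,0.02) + 0.844·(-3.38,1.45) = (-3.4892,1.2269)
  v4: (1-0.844)·(-3.85,-1.47) + 0.844·(-3.01,0.47) = (-3.1410,0.1674)
  v5: (1-0.844)·(-1.74,-2.09) + 0.844·(-2.19,-0.63) = (-2.1198,-0.8578)
  v6: (1-0.844)·(-0.38,-2.35) + 0.844·(-0.99,-1.77) = (-0.8948,-1.8605)
  v7: (1-0.844)·(2.89,-1.61) + 0.844·(1.73,0.21) = (1.9110,-0.0739)
Shoelace sum Σ(x_i·y_{i+1} − x_{i+1}·y_i):
  i=1: 2.2381·4.1354 − -2.9351·2.7104 = +17.2106 (running +17.2106)
  i=2: -2.9351·1.2269 − -3.4892·4.1354 = +10.8279 (running +28.0386)
  i=3: -3.4892·0.1674 − -3.1410·1.2269 = +3.2699 (running +31.3084)
  i=4: -3.1410·-0.8578 − -2.1198·0.1674 = +3.0490 (running +34.3574)
  i=5: -2.1198·-1.8605 − -0.8948·-0.8578 = +3.1763 (running +37.5337)
  i=6: -0.8948·-0.0739 − 1.9110·-1.8605 = +3.6214 (running +41.1552)
  i=7: 1.9110·2.7104 − 2.2381·-0.0739 = +5.3449 (running +46.5001)
Area = |Σ|/2 = |46.5001|/2 = 23.2500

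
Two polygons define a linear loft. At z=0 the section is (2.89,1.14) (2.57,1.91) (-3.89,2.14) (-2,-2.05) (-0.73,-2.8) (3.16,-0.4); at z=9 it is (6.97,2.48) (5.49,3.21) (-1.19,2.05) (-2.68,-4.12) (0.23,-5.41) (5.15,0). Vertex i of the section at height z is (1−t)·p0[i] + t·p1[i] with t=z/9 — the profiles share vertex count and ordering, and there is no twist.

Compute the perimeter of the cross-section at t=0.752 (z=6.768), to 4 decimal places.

Perimeter at t=0.752: 25.7449

Cross-section at t=0.752: each vertex is (1-t)·p0[i] + t·p1[i].
  v1: (1-0.752)·(2.89,1.14) + 0.752·(6.97,2.48) = (5.9582,2.1477)
  v2: (1-0.752)·(2.57,1.91) + 0.752·(5.49,3.21) = (4.7658,2.8876)
  v3: (1-0.752)·(-3.89,2.14) + 0.752·(-1.19,2.05) = (-1.8596,2.0723)
  v4: (1-0.752)·(-2,-2.05) + 0.752·(-2.68,-4.12) = (-2.5114,-3.6066)
  v5: (1-0.752)·(-0.73,-2.8) + 0.752·(0.23,-5.41) = (-0.0081,-4.7627)
  v6: (1-0.752)·(3.16,-0.4) + 0.752·(5.15,0) = (4.6565,-0.0992)
Perimeter = Σ |v_{i+1} − v_i|:
  edge 1→2: √(-1.1923² + 0.7399²) = 1.4032 (running 1.4032)
  edge 2→3: √(-6.6254² + -0.8153²) = 6.6754 (running 8.0787)
  edge 3→4: √(-0.6518² + -5.6790²) = 5.7162 (running 13.7949)
  edge 4→5: √(2.5033² + -1.1561²) = 2.7573 (running 16.5522)
  edge 5→6: √(4.6646² + 4.6635²) = 6.5959 (running 23.1482)
  edge 6→1: √(1.3017² + 2.2469²) = 2.5967 (running 25.7449)
Perimeter = 25.7449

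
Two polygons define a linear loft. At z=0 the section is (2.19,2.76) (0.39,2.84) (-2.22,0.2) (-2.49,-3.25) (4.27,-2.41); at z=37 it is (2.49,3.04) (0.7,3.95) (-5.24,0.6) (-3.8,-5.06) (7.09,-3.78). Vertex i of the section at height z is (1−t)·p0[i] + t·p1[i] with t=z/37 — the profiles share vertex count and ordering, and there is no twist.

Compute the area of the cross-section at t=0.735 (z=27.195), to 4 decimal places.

Area at t=0.735: 56.7275

Cross-section at t=0.735: each vertex is (1-t)·p0[i] + t·p1[i].
  v1: (1-0.735)·(2.19,2.76) + 0.735·(2.49,3.04) = (2.4105,2.9658)
  v2: (1-0.735)·(0.39,2.84) + 0.735·(0.7,3.95) = (0.6179,3.6559)
  v3: (1-0.735)·(-2.22,0.2) + 0.735·(-5.24,0.6) = (-4.4397,0.4940)
  v4: (1-0.735)·(-2.49,-3.25) + 0.735·(-3.8,-5.06) = (-3.4528,-4.5803)
  v5: (1-0.735)·(4.27,-2.41) + 0.735·(7.09,-3.78) = (6.3427,-3.4169)
Shoelace sum Σ(x_i·y_{i+1} − x_{i+1}·y_i):
  i=1: 2.4105·3.6559 − 0.6179·2.9658 = +6.9800 (running +6.9800)
  i=2: 0.6179·0.4940 − -4.4397·3.6559 = +16.5361 (running +23.5161)
  i=3: -4.4397·-4.5803 − -3.4528·0.4940 = +22.0411 (running +45.5572)
  i=4: -3.4528·-3.4169 − 6.3427·-4.5803 = +40.8500 (running +86.4072)
  i=5: 6.3427·2.9658 − 2.4105·-3.4169 = +27.0477 (running +113.4549)
Area = |Σ|/2 = |113.4549|/2 = 56.7275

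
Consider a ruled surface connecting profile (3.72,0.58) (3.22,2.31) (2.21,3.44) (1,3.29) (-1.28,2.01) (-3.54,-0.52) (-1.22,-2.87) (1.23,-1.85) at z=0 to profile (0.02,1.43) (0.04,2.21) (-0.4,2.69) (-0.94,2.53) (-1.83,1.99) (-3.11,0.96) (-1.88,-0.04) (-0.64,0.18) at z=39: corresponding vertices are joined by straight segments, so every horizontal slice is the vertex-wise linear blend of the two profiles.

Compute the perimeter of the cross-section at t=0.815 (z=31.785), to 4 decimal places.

Cross-section at t=0.815: each vertex is (1-t)·p0[i] + t·p1[i].
  v1: (1-0.815)·(3.72,0.58) + 0.815·(0.02,1.43) = (0.7045,1.2727)
  v2: (1-0.815)·(3.22,2.31) + 0.815·(0.04,2.21) = (0.6283,2.2285)
  v3: (1-0.815)·(2.21,3.44) + 0.815·(-0.4,2.69) = (0.0829,2.8287)
  v4: (1-0.815)·(1,3.29) + 0.815·(-0.94,2.53) = (-0.5811,2.6706)
  v5: (1-0.815)·(-1.28,2.01) + 0.815·(-1.83,1.99) = (-1.7283,1.9937)
  v6: (1-0.815)·(-3.54,-0.52) + 0.815·(-3.11,0.96) = (-3.1895,0.6862)
  v7: (1-0.815)·(-1.22,-2.87) + 0.815·(-1.88,-0.04) = (-1.7579,-0.5636)
  v8: (1-0.815)·(1.23,-1.85) + 0.815·(-0.64,0.18) = (-0.2940,-0.1956)
Perimeter = Σ |v_{i+1} − v_i|:
  edge 1→2: √(-0.0762² + 0.9558²) = 0.9588 (running 0.9588)
  edge 2→3: √(-0.5455² + 0.6002²) = 0.8111 (running 1.7698)
  edge 3→4: √(-0.6639² + -0.1582²) = 0.6825 (running 2.4524)
  edge 4→5: √(-1.1472² + -0.6769²) = 1.3320 (running 3.7843)
  edge 5→6: √(-1.4613² + -1.3075²) = 1.9609 (running 5.7452)
  edge 6→7: √(1.4316² + -1.2497²) = 1.9004 (running 7.6456)
  edge 7→8: √(1.4638² + 0.3680²) = 1.5094 (running 9.1550)
  edge 8→1: √(0.9986² + 1.4683²) = 1.7757 (running 10.9307)
Perimeter = 10.9307

Perimeter at t=0.815: 10.9307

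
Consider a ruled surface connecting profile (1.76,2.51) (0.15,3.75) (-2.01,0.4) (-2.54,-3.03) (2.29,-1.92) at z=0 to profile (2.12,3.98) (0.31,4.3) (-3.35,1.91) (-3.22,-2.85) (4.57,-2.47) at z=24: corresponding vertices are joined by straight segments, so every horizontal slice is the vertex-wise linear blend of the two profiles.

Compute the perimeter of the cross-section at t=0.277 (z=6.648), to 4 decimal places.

Perimeter at t=0.277: 20.5909

Cross-section at t=0.277: each vertex is (1-t)·p0[i] + t·p1[i].
  v1: (1-0.277)·(1.76,2.51) + 0.277·(2.12,3.98) = (1.8597,2.9172)
  v2: (1-0.277)·(0.15,3.75) + 0.277·(0.31,4.3) = (0.1943,3.9023)
  v3: (1-0.277)·(-2.01,0.4) + 0.277·(-3.35,1.91) = (-2.3812,0.8183)
  v4: (1-0.277)·(-2.54,-3.03) + 0.277·(-3.22,-2.85) = (-2.7284,-2.9801)
  v5: (1-0.277)·(2.29,-1.92) + 0.277·(4.57,-2.47) = (2.9216,-2.0724)
Perimeter = Σ |v_{i+1} − v_i|:
  edge 1→2: √(-1.6654² + 0.9852²) = 1.9350 (running 1.9350)
  edge 2→3: √(-2.5755² + -3.0841²) = 4.0181 (running 5.9530)
  edge 3→4: √(-0.3472² + -3.7984²) = 3.8142 (running 9.7673)
  edge 4→5: √(5.6499² + 0.9078²) = 5.7224 (running 15.4896)
  edge 5→1: √(-1.0618² + 4.9895²) = 5.1013 (running 20.5909)
Perimeter = 20.5909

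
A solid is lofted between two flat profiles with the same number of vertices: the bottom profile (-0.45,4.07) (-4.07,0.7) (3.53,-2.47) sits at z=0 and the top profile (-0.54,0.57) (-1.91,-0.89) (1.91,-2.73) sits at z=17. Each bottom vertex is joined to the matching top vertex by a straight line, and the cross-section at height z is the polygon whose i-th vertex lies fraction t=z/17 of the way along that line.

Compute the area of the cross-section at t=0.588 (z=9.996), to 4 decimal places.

Cross-section at t=0.588: each vertex is (1-t)·p0[i] + t·p1[i].
  v1: (1-0.588)·(-0.45,4.07) + 0.588·(-0.54,0.57) = (-0.5029,2.0120)
  v2: (1-0.588)·(-4.07,0.7) + 0.588·(-1.91,-0.89) = (-2.7999,-0.2349)
  v3: (1-0.588)·(3.53,-2.47) + 0.588·(1.91,-2.73) = (2.5774,-2.6229)
Shoelace sum Σ(x_i·y_{i+1} − x_{i+1}·y_i):
  i=1: -0.5029·-0.2349 − -2.7999·2.0120 = +5.7516 (running +5.7516)
  i=2: -2.7999·-2.6229 − 2.5774·-0.2349 = +7.9493 (running +13.7009)
  i=3: 2.5774·2.0120 − -0.5029·-2.6229 = +3.8667 (running +17.5676)
Area = |Σ|/2 = |17.5676|/2 = 8.7838

Area at t=0.588: 8.7838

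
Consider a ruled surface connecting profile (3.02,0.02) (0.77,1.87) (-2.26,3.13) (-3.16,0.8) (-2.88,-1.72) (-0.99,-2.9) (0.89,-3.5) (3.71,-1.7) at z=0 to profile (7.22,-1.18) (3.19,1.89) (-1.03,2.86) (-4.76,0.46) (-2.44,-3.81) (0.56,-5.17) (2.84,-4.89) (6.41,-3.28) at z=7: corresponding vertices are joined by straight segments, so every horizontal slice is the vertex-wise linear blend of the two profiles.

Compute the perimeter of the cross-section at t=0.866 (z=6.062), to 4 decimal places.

Perimeter at t=0.866: 28.9566

Cross-section at t=0.866: each vertex is (1-t)·p0[i] + t·p1[i].
  v1: (1-0.866)·(3.02,0.02) + 0.866·(7.22,-1.18) = (6.6572,-1.0192)
  v2: (1-0.866)·(0.77,1.87) + 0.866·(3.19,1.89) = (2.8657,1.8873)
  v3: (1-0.866)·(-2.26,3.13) + 0.866·(-1.03,2.86) = (-1.1948,2.8962)
  v4: (1-0.866)·(-3.16,0.8) + 0.866·(-4.76,0.46) = (-4.5456,0.5056)
  v5: (1-0.866)·(-2.88,-1.72) + 0.866·(-2.44,-3.81) = (-2.4990,-3.5299)
  v6: (1-0.866)·(-0.99,-2.9) + 0.866·(0.56,-5.17) = (0.3523,-4.8658)
  v7: (1-0.866)·(0.89,-3.5) + 0.866·(2.84,-4.89) = (2.5787,-4.7037)
  v8: (1-0.866)·(3.71,-1.7) + 0.866·(6.41,-3.28) = (6.0482,-3.0683)
Perimeter = Σ |v_{i+1} − v_i|:
  edge 1→2: √(-3.7915² + 2.9065²) = 4.7774 (running 4.7774)
  edge 2→3: √(-4.0605² + 1.0089²) = 4.1840 (running 8.9614)
  edge 3→4: √(-3.3508² + -2.3906²) = 4.1162 (running 13.0775)
  edge 4→5: √(2.0466² + -4.0355²) = 4.5248 (running 17.6023)
  edge 5→6: √(2.8513² + -1.3359²) = 3.1487 (running 20.7510)
  edge 6→7: √(2.2264² + 0.1621²) = 2.2323 (running 22.9833)
  edge 7→8: √(3.4695² + 1.6355²) = 3.8356 (running 26.8190)
  edge 8→1: √(0.6090² + 2.0491²) = 2.1377 (running 28.9566)
Perimeter = 28.9566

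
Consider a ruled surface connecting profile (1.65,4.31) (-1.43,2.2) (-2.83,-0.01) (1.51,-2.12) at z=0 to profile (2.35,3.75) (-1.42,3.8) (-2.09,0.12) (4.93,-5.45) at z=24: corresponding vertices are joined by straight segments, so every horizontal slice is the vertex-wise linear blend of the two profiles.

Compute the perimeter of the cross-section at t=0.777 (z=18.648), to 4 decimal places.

Perimeter at t=0.777: 23.9191

Cross-section at t=0.777: each vertex is (1-t)·p0[i] + t·p1[i].
  v1: (1-0.777)·(1.65,4.31) + 0.777·(2.35,3.75) = (2.1939,3.8749)
  v2: (1-0.777)·(-1.43,2.2) + 0.777·(-1.42,3.8) = (-1.4222,3.4432)
  v3: (1-0.777)·(-2.83,-0.01) + 0.777·(-2.09,0.12) = (-2.2550,0.0910)
  v4: (1-0.777)·(1.51,-2.12) + 0.777·(4.93,-5.45) = (4.1673,-4.7074)
Perimeter = Σ |v_{i+1} − v_i|:
  edge 1→2: √(-3.6161² + -0.4317²) = 3.6418 (running 3.6418)
  edge 2→3: √(-0.8328² + -3.3522²) = 3.4541 (running 7.0959)
  edge 3→4: √(6.4224² + -4.7984²) = 8.0170 (running 15.1128)
  edge 4→1: √(-1.9734² + 8.5823²) = 8.8063 (running 23.9191)
Perimeter = 23.9191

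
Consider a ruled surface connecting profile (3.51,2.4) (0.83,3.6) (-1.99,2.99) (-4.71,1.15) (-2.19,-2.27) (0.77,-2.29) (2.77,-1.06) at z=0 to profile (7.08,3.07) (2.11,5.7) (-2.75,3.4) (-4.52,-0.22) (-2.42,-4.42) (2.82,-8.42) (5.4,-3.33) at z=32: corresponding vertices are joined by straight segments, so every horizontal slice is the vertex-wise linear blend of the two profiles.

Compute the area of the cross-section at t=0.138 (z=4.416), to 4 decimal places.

Area at t=0.138: 41.0216

Cross-section at t=0.138: each vertex is (1-t)·p0[i] + t·p1[i].
  v1: (1-0.138)·(3.51,2.4) + 0.138·(7.08,3.07) = (4.0027,2.4925)
  v2: (1-0.138)·(0.83,3.6) + 0.138·(2.11,5.7) = (1.0066,3.8898)
  v3: (1-0.138)·(-1.99,2.99) + 0.138·(-2.75,3.4) = (-2.0949,3.0466)
  v4: (1-0.138)·(-4.71,1.15) + 0.138·(-4.52,-0.22) = (-4.6838,0.9609)
  v5: (1-0.138)·(-2.19,-2.27) + 0.138·(-2.42,-4.42) = (-2.2217,-2.5667)
  v6: (1-0.138)·(0.77,-2.29) + 0.138·(2.82,-8.42) = (1.0529,-3.1359)
  v7: (1-0.138)·(2.77,-1.06) + 0.138·(5.4,-3.33) = (3.1329,-1.3733)
Shoelace sum Σ(x_i·y_{i+1} − x_{i+1}·y_i):
  i=1: 4.0027·3.8898 − 1.0066·2.4925 = +13.0605 (running +13.0605)
  i=2: 1.0066·3.0466 − -2.0949·3.8898 = +11.2155 (running +24.2760)
  i=3: -2.0949·0.9609 − -4.6838·3.0466 = +12.2565 (running +36.5325)
  i=4: -4.6838·-2.5667 − -2.2217·0.9609 = +14.1568 (running +50.6893)
  i=5: -2.2217·-3.1359 − 1.0529·-2.5667 = +9.6697 (running +60.3590)
  i=6: 1.0529·-1.3733 − 3.1329·-3.1359 = +8.3788 (running +68.7378)
  i=7: 3.1329·2.4925 − 4.0027·-1.3733 = +13.3054 (running +82.0432)
Area = |Σ|/2 = |82.0432|/2 = 41.0216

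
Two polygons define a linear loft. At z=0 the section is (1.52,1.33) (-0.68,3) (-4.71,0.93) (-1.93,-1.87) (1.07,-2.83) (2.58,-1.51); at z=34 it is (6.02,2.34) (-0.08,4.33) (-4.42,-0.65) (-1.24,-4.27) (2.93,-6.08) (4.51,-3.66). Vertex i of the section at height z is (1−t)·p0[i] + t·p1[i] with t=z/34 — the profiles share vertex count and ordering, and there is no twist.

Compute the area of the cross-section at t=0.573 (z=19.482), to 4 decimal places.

Area at t=0.573: 45.8871

Cross-section at t=0.573: each vertex is (1-t)·p0[i] + t·p1[i].
  v1: (1-0.573)·(1.52,1.33) + 0.573·(6.02,2.34) = (4.0985,1.9087)
  v2: (1-0.573)·(-0.68,3) + 0.573·(-0.08,4.33) = (-0.3362,3.7621)
  v3: (1-0.573)·(-4.71,0.93) + 0.573·(-4.42,-0.65) = (-4.5438,0.0247)
  v4: (1-0.573)·(-1.93,-1.87) + 0.573·(-1.24,-4.27) = (-1.5346,-3.2452)
  v5: (1-0.573)·(1.07,-2.83) + 0.573·(2.93,-6.08) = (2.1358,-4.6922)
  v6: (1-0.573)·(2.58,-1.51) + 0.573·(4.51,-3.66) = (3.6859,-2.7420)
Shoelace sum Σ(x_i·y_{i+1} − x_{i+1}·y_i):
  i=1: 4.0985·3.7621 − -0.3362·1.9087 = +16.0606 (running +16.0606)
  i=2: -0.3362·0.0247 − -4.5438·3.7621 = +17.0860 (running +33.1466)
  i=3: -4.5438·-3.2452 − -1.5346·0.0247 = +14.7835 (running +47.9301)
  i=4: -1.5346·-4.6922 − 2.1358·-3.2452 = +14.1319 (running +62.0620)
  i=5: 2.1358·-2.7420 − 3.6859·-4.6922 = +11.4389 (running +73.5009)
  i=6: 3.6859·1.9087 − 4.0985·-2.7420 = +18.2733 (running +91.7742)
Area = |Σ|/2 = |91.7742|/2 = 45.8871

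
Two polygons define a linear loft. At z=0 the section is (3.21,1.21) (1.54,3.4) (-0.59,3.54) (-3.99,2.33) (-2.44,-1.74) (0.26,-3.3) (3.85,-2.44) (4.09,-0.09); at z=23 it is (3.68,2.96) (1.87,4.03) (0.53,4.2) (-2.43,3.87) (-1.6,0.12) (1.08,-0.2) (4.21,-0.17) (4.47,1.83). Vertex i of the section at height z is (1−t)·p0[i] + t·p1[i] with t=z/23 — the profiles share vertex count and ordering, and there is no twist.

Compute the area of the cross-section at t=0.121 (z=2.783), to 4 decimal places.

Area at t=0.121: 36.7938

Cross-section at t=0.121: each vertex is (1-t)·p0[i] + t·p1[i].
  v1: (1-0.121)·(3.21,1.21) + 0.121·(3.68,2.96) = (3.2669,1.4218)
  v2: (1-0.121)·(1.54,3.4) + 0.121·(1.87,4.03) = (1.5799,3.4762)
  v3: (1-0.121)·(-0.59,3.54) + 0.121·(0.53,4.2) = (-0.4545,3.6199)
  v4: (1-0.121)·(-3.99,2.33) + 0.121·(-2.43,3.87) = (-3.8012,2.5163)
  v5: (1-0.121)·(-2.44,-1.74) + 0.121·(-1.6,0.12) = (-2.3384,-1.5149)
  v6: (1-0.121)·(0.26,-3.3) + 0.121·(1.08,-0.2) = (0.3592,-2.9249)
  v7: (1-0.121)·(3.85,-2.44) + 0.121·(4.21,-0.17) = (3.8936,-2.1653)
  v8: (1-0.121)·(4.09,-0.09) + 0.121·(4.47,1.83) = (4.1360,0.1423)
Shoelace sum Σ(x_i·y_{i+1} − x_{i+1}·y_i):
  i=1: 3.2669·3.4762 − 1.5799·1.4218 = +9.1101 (running +9.1101)
  i=2: 1.5799·3.6199 − -0.4545·3.4762 = +7.2990 (running +16.4091)
  i=3: -0.4545·2.5163 − -3.8012·3.6199 = +12.6163 (running +29.0255)
  i=4: -3.8012·-1.5149 − -2.3384·2.5163 = +11.6428 (running +40.6682)
  i=5: -2.3384·-2.9249 − 0.3592·-1.5149 = +7.3837 (running +48.0519)
  i=6: 0.3592·-2.1653 − 3.8936·-2.9249 = +10.6104 (running +58.6623)
  i=7: 3.8936·0.1423 − 4.1360·-2.1653 = +9.5099 (running +68.1722)
  i=8: 4.1360·1.4218 − 3.2669·0.1423 = +5.4154 (running +73.5876)
Area = |Σ|/2 = |73.5876|/2 = 36.7938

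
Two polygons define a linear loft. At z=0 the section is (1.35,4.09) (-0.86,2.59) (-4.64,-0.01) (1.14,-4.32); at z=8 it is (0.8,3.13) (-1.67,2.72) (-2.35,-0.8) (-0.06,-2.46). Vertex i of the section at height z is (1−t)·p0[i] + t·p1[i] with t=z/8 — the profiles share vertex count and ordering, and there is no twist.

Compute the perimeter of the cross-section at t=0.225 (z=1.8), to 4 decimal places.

Perimeter at t=0.225: 20.7692

Cross-section at t=0.225: each vertex is (1-t)·p0[i] + t·p1[i].
  v1: (1-0.225)·(1.35,4.09) + 0.225·(0.8,3.13) = (1.2263,3.8740)
  v2: (1-0.225)·(-0.86,2.59) + 0.225·(-1.67,2.72) = (-1.0422,2.6193)
  v3: (1-0.225)·(-4.64,-0.01) + 0.225·(-2.35,-0.8) = (-4.1247,-0.1878)
  v4: (1-0.225)·(1.14,-4.32) + 0.225·(-0.06,-2.46) = (0.8700,-3.9015)
Perimeter = Σ |v_{i+1} − v_i|:
  edge 1→2: √(-2.2685² + -1.2548²) = 2.5924 (running 2.5924)
  edge 2→3: √(-3.0825² + -2.8070²) = 4.1691 (running 6.7615)
  edge 3→4: √(4.9947² + -3.7138²) = 6.2241 (running 12.9856)
  edge 4→1: √(0.3563² + 7.7755²) = 7.7837 (running 20.7692)
Perimeter = 20.7692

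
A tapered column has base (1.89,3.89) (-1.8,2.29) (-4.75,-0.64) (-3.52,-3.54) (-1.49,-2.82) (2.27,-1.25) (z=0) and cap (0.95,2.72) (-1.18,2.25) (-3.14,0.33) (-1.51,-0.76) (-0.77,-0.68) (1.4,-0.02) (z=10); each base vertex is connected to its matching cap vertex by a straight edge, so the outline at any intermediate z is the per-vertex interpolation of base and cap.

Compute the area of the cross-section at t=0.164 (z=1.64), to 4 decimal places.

Cross-section at t=0.164: each vertex is (1-t)·p0[i] + t·p1[i].
  v1: (1-0.164)·(1.89,3.89) + 0.164·(0.95,2.72) = (1.7358,3.6981)
  v2: (1-0.164)·(-1.8,2.29) + 0.164·(-1.18,2.25) = (-1.6983,2.2834)
  v3: (1-0.164)·(-4.75,-0.64) + 0.164·(-3.14,0.33) = (-4.4860,-0.4809)
  v4: (1-0.164)·(-3.52,-3.54) + 0.164·(-1.51,-0.76) = (-3.1904,-3.0841)
  v5: (1-0.164)·(-1.49,-2.82) + 0.164·(-0.77,-0.68) = (-1.3719,-2.4690)
  v6: (1-0.164)·(2.27,-1.25) + 0.164·(1.4,-0.02) = (2.1273,-1.0483)
Shoelace sum Σ(x_i·y_{i+1} − x_{i+1}·y_i):
  i=1: 1.7358·2.2834 − -1.6983·3.6981 = +10.2443 (running +10.2443)
  i=2: -1.6983·-0.4809 − -4.4860·2.2834 = +11.0602 (running +21.3045)
  i=3: -4.4860·-3.0841 − -3.1904·-0.4809 = +12.3008 (running +33.6052)
  i=4: -3.1904·-2.4690 − -1.3719·-3.0841 = +3.6460 (running +37.2512)
  i=5: -1.3719·-1.0483 − 2.1273·-2.4690 = +6.6906 (running +43.9418)
  i=6: 2.1273·3.6981 − 1.7358·-1.0483 = +9.6867 (running +53.6285)
Area = |Σ|/2 = |53.6285|/2 = 26.8143

Area at t=0.164: 26.8143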